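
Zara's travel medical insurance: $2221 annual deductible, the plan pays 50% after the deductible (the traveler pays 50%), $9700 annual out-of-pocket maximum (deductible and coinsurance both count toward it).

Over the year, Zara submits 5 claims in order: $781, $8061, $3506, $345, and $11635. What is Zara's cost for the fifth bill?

$2243

#1 ($781): fully absorbed by the deductible. Cost to traveler: $781. OOP to date $781.
#2 ($8061): deductible takes $1440, $6621 remains; coinsurance $6621 × 50% = $3310.50. Cost to traveler: $4750.50. OOP to date $5531.50.
#3 ($3506): deductible met; 50% of $3506 = $1753. Traveler owes $1753 (running OOP $7284.50).
#4 ($345): deductible met; 50% of $345 = $172.50. Traveler owes $172.50 (running OOP $7457).
#5 ($11635): 50% coinsurance on $11635 = $5817.50. OOP would hit $13274.50 > $9700, so the cap limits the traveler to $9700 − $7457 = $2243.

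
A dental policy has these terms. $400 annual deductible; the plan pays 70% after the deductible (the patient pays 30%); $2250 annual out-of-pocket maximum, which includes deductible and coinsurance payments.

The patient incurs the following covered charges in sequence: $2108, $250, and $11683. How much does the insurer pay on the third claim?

Bill 1, $2108: deductible takes $400, $1708 remains; patient's 30% is $512.40. Cost to patient: $912.40. OOP to date $912.40. Plan pays $2108 − $912.40 = $1195.60.
Bill 2, $250: deductible met; 30% of $250 = $75. Cost to patient: $75. OOP to date $987.40. Insurer: $250 − $75 = $175.
Bill 3, $11683: 30% coinsurance on $11683 = $3504.90. OOP would hit $4492.30 > $2250, so the cap limits the patient to $2250 − $987.40 = $1262.60. Insurer: $11683 − $1262.60 = $10420.40.

$10420.40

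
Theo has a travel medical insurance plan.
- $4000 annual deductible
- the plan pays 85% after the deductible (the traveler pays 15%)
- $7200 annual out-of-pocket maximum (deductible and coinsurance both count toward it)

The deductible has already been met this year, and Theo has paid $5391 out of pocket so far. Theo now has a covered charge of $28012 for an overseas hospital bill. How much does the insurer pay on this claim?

The deductible is already satisfied, so the full bill goes to coinsurance.
Coinsurance: $28012 × 15% = $4201.80.
Adding $4201.80 to the $5391 already spent would give $9592.80, which exceeds the $7200 cap; the traveler pays just $7200 − $5391 = $1809.
The insurer covers the remainder: $28012 − $1809 = $26203.

$26203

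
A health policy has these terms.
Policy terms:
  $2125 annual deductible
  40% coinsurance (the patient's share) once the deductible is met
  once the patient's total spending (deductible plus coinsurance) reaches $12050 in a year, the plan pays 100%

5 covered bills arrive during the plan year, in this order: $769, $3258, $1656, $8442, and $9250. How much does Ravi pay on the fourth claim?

$3376.80

Bill 1, $769: fully absorbed by the deductible. Patient pays $769; OOP now $769.
Bill 2, $3258: $1356 to deductible, leaving $1902; patient's 40% is $760.80. Cost to patient: $2116.80. OOP to date $2885.80.
Bill 3, $1656: deductible already satisfied, so patient's share is 40% × $1656 = $662.40. Patient pays $662.40; OOP now $3548.20.
Bill 4, $8442: 40% coinsurance on $8442 = $3376.80. Patient pays $3376.80; OOP now $6925.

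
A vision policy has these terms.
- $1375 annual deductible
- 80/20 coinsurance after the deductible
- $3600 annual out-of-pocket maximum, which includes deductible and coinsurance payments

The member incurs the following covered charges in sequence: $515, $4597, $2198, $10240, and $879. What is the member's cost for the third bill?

#1 ($515): fully absorbed by the deductible. Member pays $515; OOP now $515.
#2 ($4597): $860 finishes the deductible; $3737 goes to coinsurance; member's 20% is $747.40. Cost to member: $1607.40. OOP to date $2122.40.
#3 ($2198): deductible met; 20% of $2198 = $439.60. Member owes $439.60 (running OOP $2562).

$439.60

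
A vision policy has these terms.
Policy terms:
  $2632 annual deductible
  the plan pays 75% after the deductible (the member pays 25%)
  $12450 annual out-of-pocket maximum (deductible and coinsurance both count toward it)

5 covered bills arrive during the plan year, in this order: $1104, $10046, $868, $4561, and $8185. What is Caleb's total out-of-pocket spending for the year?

#1 ($1104): all of it applies to the deductible. Cost to member: $1104. OOP to date $1104.
#2 ($10046): deductible takes $1528, $8518 remains; coinsurance $8518 × 25% = $2129.50. Member pays $3657.50; OOP now $4761.50.
#3 ($868): deductible already satisfied, so member's share is 25% × $868 = $217. Cost to member: $217. OOP to date $4978.50.
#4 ($4561): deductible already satisfied, so member's share is 25% × $4561 = $1140.25. Cost to member: $1140.25. OOP to date $6118.75.
#5 ($8185): 25% coinsurance on $8185 = $2046.25. Cost to member: $2046.25. OOP to date $8165.
Total paid by the member: $1104 + $3657.50 + $217 + $1140.25 + $2046.25 = $8165.

$8165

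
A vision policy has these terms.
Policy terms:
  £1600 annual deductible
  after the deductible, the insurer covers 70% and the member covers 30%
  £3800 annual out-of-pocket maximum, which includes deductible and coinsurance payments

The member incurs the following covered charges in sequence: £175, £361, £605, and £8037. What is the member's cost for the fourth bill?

£2659

Claim 1 — £175: fully absorbed by the deductible. Cost to member: £175. OOP to date £175.
Claim 2 — £361: fully absorbed by the deductible. Member owes £361 (running OOP £536).
Claim 3 — £605: entire amount goes to the deductible. Member owes £605 (running OOP £1141).
Claim 4 — £8037: £459 to deductible, leaving £7578; 30% of £7578 = £2273.40. Together that's £459 + £2273.40 = £2732.40. Adding that to £1141 gives £3873.40, past the £3800 cap; member pays only £3800 − £1141 = £2659.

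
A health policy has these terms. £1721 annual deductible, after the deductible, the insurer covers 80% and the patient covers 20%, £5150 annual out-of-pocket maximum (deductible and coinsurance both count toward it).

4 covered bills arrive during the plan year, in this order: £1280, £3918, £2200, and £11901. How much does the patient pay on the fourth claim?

£2293.60

Bill 1, £1280: all of it applies to the deductible. Patient pays £1280; OOP now £1280.
Bill 2, £3918: deductible takes £441, £3477 remains; coinsurance £3477 × 20% = £695.40. Cost to patient: £1136.40. OOP to date £2416.40.
Bill 3, £2200: deductible already satisfied, so patient's share is 20% × £2200 = £440. Cost to patient: £440. OOP to date £2856.40.
Bill 4, £11901: 20% coinsurance on £11901 = £2380.20. That would push OOP to £5236.60, over the £5150 cap, so patient pays £5150 − £2856.40 = £2293.60.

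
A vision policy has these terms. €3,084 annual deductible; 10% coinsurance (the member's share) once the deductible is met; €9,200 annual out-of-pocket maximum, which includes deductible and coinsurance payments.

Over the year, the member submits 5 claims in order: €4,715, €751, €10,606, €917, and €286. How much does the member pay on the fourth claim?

€91.70

Claim 1 (€4,715): deductible takes €3,084, €1,631 remains; coinsurance €1,631 × 10% = €163.10. Cost to member: €3,247.10. OOP to date €3,247.10.
Claim 2 (€751): 10% coinsurance on €751 = €75.10. Member owes €75.10 (running OOP €3,322.20).
Claim 3 (€10,606): deductible met; 10% of €10,606 = €1,060.60. Member owes €1,060.60 (running OOP €4,382.80).
Claim 4 (€917): deductible met; 10% of €917 = €91.70. Member pays €91.70; OOP now €4,474.50.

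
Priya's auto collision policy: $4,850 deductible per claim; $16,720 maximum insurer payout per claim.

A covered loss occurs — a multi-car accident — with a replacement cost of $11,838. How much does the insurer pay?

After the deductible, $11,838 − $4,850 = $6,988 remains.
That's under the $16,720 cap, so the insurer reimburses the full $6,988.

$6,988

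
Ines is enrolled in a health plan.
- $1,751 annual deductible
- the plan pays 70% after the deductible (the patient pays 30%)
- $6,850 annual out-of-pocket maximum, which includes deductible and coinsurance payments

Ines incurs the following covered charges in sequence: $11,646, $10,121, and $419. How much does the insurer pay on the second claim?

Bill 1, $11,646: $1,751 finishes the deductible; $9,895 goes to coinsurance; patient's 30% is $2,968.50. Cost to patient: $4,719.50. OOP to date $4,719.50. Plan pays $11,646 − $4,719.50 = $6,926.50.
Bill 2, $10,121: 30% coinsurance on $10,121 = $3,036.30. OOP would hit $7,755.80 > $6,850, so the cap limits the patient to $6,850 − $4,719.50 = $2,130.50. Insurer: $10,121 − $2,130.50 = $7,990.50.

$7,990.50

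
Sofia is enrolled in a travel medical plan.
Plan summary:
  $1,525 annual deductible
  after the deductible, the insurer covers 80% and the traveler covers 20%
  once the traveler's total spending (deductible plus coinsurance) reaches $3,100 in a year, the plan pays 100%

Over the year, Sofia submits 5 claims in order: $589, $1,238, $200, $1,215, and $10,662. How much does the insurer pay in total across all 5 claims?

$10,804

Claim 1 ($589): fully absorbed by the deductible. Traveler pays $589; OOP now $589. Insurer: $589 − $589 = $0.
Claim 2 ($1,238): $936 to deductible, leaving $302; 20% of $302 = $60.40. Cost to traveler: $996.40. OOP to date $1,585.40. Plan pays $1,238 − $996.40 = $241.60.
Claim 3 ($200): deductible already satisfied, so traveler's share is 20% × $200 = $40. Traveler pays $40; OOP now $1,625.40. Insurer: $200 − $40 = $160.
Claim 4 ($1,215): deductible already satisfied, so traveler's share is 20% × $1,215 = $243. Traveler owes $243 (running OOP $1,868.40). Plan pays $1,215 − $243 = $972.
Claim 5 ($10,662): 20% coinsurance on $10,662 = $2,132.40. Adding that to $1,868.40 gives $4,000.80, past the $3,100 cap; traveler pays only $3,100 − $1,868.40 = $1,231.60. Plan pays $10,662 − $1,231.60 = $9,430.40.
Insurer total = bills − traveler's total = $13,904 − $3,100 = $10,804.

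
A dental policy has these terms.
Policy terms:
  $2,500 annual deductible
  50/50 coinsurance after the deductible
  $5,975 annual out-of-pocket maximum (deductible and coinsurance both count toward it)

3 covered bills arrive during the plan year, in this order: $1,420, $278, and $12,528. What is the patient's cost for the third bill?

#1 ($1,420): entire amount goes to the deductible. Patient pays $1,420; OOP now $1,420.
#2 ($278): fully absorbed by the deductible. Patient pays $278; OOP now $1,698.
#3 ($12,528): deductible takes $802, $11,726 remains; patient's 50% is $5,863. Deductible plus coinsurance: $802 + $5,863 = $6,665. Adding that to $1,698 gives $8,363, past the $5,975 cap; patient pays only $5,975 − $1,698 = $4,277.

$4,277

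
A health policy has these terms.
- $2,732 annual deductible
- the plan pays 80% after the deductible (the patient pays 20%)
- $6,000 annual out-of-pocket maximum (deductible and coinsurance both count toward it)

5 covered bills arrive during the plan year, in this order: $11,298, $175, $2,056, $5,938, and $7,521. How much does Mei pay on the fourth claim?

$1,108.60

Bill 1, $11,298: $2,732 finishes the deductible; $8,566 goes to coinsurance; 20% of $8,566 = $1,713.20. Cost to patient: $4,445.20. OOP to date $4,445.20.
Bill 2, $175: deductible met; 20% of $175 = $35. Cost to patient: $35. OOP to date $4,480.20.
Bill 3, $2,056: deductible already satisfied, so patient's share is 20% × $2,056 = $411.20. Patient pays $411.20; OOP now $4,891.40.
Bill 4, $5,938: deductible met; 20% of $5,938 = $1,187.60. That would push OOP to $6,079, over the $6,000 cap, so patient pays $6,000 − $4,891.40 = $1,108.60.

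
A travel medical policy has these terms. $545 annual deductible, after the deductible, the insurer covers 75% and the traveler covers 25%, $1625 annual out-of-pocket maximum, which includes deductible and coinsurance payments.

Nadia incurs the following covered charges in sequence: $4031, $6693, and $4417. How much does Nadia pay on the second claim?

$208.50

Claim 1 — $4031: deductible takes $545, $3486 remains; coinsurance $3486 × 25% = $871.50. Traveler owes $1416.50 (running OOP $1416.50).
Claim 2 — $6693: deductible met; 25% of $6693 = $1673.25. Adding that to $1416.50 gives $3089.75, past the $1625 cap; traveler pays only $1625 − $1416.50 = $208.50.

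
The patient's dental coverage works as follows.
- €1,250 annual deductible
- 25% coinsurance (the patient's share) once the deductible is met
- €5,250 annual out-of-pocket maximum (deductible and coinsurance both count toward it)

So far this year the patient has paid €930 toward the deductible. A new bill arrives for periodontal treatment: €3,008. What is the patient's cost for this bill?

€930 of the €1,250 deductible is already met, leaving €320.
The remaining €2,688 (= €3,008 − €320) moves to coinsurance.
Patient's 25% share of €2,688 is €672.
Patient responsibility before any cap: €320 + €672 = €992.
Total out-of-pocket so far would be €930 + €992 = €1,922, below the €5,250 cap — no reduction.

€992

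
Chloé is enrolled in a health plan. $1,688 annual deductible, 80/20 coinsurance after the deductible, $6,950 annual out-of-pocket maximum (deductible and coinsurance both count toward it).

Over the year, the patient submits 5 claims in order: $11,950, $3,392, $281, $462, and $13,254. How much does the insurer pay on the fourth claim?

$369.60

Claim 1 — $11,950: $1,688 to deductible, leaving $10,262; patient's 20% is $2,052.40. Patient pays $3,740.40; OOP now $3,740.40. Plan pays $11,950 − $3,740.40 = $8,209.60.
Claim 2 — $3,392: 20% coinsurance on $3,392 = $678.40. Cost to patient: $678.40. OOP to date $4,418.80. Plan pays $3,392 − $678.40 = $2,713.60.
Claim 3 — $281: 20% coinsurance on $281 = $56.20. Patient pays $56.20; OOP now $4,475. Insurer: $281 − $56.20 = $224.80.
Claim 4 — $462: 20% coinsurance on $462 = $92.40. Patient pays $92.40; OOP now $4,567.40. Plan pays $462 − $92.40 = $369.60.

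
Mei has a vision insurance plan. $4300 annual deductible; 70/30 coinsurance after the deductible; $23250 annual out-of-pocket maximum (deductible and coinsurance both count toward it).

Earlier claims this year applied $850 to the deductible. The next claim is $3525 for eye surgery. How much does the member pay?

Deductible still to meet: $4300 − $850 = $3450.
After the $3450 deductible portion, $3525 − $3450 = $75 is subject to coinsurance.
30% of $75 = $22.50 falls to the member.
That puts the member's cost at $3450 + $22.50 = $3472.50 before any cap.
Cumulative spending $850 + $3472.50 = $4322.50 stays under the $23250 maximum.

$3472.50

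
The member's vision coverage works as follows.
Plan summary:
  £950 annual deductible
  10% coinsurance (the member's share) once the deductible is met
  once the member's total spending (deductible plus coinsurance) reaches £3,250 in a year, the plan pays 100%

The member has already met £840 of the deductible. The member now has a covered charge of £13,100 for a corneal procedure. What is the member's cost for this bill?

£840 of the £950 deductible is already met, leaving £110.
That leaves £13,100 − £110 = £12,990 for coinsurance.
Member's 10% share of £12,990 is £1,299.
So the member owes £110 + £1,299 = £1,409 before any cap.
Cumulative spending £840 + £1,409 = £2,249 stays under the £3,250 maximum.

£1,409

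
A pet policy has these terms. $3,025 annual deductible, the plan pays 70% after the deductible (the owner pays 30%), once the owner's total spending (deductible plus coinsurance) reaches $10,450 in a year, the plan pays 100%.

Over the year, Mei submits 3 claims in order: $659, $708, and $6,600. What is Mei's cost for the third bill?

#1 ($659): entire amount goes to the deductible. Owner pays $659; OOP now $659.
#2 ($708): all of it applies to the deductible. Owner pays $708; OOP now $1,367.
#3 ($6,600): $1,658 to deductible, leaving $4,942; owner's 30% is $1,482.60. Cost to owner: $3,140.60. OOP to date $4,507.60.

$3,140.60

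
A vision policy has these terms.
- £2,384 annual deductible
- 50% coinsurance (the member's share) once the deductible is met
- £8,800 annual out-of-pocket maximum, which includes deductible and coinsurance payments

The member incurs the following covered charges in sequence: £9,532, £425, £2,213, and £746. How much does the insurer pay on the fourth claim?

£373

#1 (£9,532): £2,384 to deductible, leaving £7,148; coinsurance £7,148 × 50% = £3,574. Member pays £5,958; OOP now £5,958. Plan pays £9,532 − £5,958 = £3,574.
#2 (£425): deductible already satisfied, so member's share is 50% × £425 = £212.50. Cost to member: £212.50. OOP to date £6,170.50. Plan pays £425 − £212.50 = £212.50.
#3 (£2,213): deductible met; 50% of £2,213 = £1,106.50. Member owes £1,106.50 (running OOP £7,277). Insurer: £2,213 − £1,106.50 = £1,106.50.
#4 (£746): deductible already satisfied, so member's share is 50% × £746 = £373. Cost to member: £373. OOP to date £7,650. Plan pays £746 − £373 = £373.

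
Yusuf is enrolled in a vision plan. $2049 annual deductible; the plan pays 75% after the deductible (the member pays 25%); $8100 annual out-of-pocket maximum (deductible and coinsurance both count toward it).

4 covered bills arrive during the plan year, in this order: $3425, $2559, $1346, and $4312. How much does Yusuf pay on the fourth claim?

$1078

Claim 1 ($3425): $2049 to deductible, leaving $1376; member's 25% is $344. Member owes $2393 (running OOP $2393).
Claim 2 ($2559): 25% coinsurance on $2559 = $639.75. Cost to member: $639.75. OOP to date $3032.75.
Claim 3 ($1346): deductible already satisfied, so member's share is 25% × $1346 = $336.50. Member pays $336.50; OOP now $3369.25.
Claim 4 ($4312): 25% coinsurance on $4312 = $1078. Member owes $1078 (running OOP $4447.25).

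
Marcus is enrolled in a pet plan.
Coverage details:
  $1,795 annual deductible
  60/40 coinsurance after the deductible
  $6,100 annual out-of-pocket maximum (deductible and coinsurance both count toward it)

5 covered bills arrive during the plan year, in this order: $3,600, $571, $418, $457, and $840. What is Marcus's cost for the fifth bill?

Bill 1, $3,600: $1,795 finishes the deductible; $1,805 goes to coinsurance; owner's 40% is $722. Owner pays $2,517; OOP now $2,517.
Bill 2, $571: deductible already satisfied, so owner's share is 40% × $571 = $228.40. Cost to owner: $228.40. OOP to date $2,745.40.
Bill 3, $418: deductible met; 40% of $418 = $167.20. Cost to owner: $167.20. OOP to date $2,912.60.
Bill 4, $457: deductible already satisfied, so owner's share is 40% × $457 = $182.80. Owner owes $182.80 (running OOP $3,095.40).
Bill 5, $840: 40% coinsurance on $840 = $336. Cost to owner: $336. OOP to date $3,431.40.

$336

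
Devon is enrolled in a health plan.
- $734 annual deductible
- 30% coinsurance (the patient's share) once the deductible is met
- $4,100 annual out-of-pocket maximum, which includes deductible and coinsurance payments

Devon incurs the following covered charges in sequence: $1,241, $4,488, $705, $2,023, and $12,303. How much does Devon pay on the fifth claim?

$1,049.10

Claim 1 — $1,241: $734 finishes the deductible; $507 goes to coinsurance; patient's 30% is $152.10. Cost to patient: $886.10. OOP to date $886.10.
Claim 2 — $4,488: deductible met; 30% of $4,488 = $1,346.40. Patient owes $1,346.40 (running OOP $2,232.50).
Claim 3 — $705: deductible already satisfied, so patient's share is 30% × $705 = $211.50. Patient owes $211.50 (running OOP $2,444).
Claim 4 — $2,023: deductible met; 30% of $2,023 = $606.90. Patient owes $606.90 (running OOP $3,050.90).
Claim 5 — $12,303: deductible already satisfied, so patient's share is 30% × $12,303 = $3,690.90. That would push OOP to $6,741.80, over the $4,100 cap, so patient pays $4,100 − $3,050.90 = $1,049.10.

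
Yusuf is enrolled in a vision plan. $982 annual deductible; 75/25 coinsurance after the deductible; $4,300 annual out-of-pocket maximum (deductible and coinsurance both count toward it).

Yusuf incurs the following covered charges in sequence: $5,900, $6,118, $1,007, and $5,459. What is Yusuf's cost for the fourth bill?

$307.25

Claim 1 — $5,900: deductible takes $982, $4,918 remains; 25% of $4,918 = $1,229.50. Cost to member: $2,211.50. OOP to date $2,211.50.
Claim 2 — $6,118: deductible already satisfied, so member's share is 25% × $6,118 = $1,529.50. Cost to member: $1,529.50. OOP to date $3,741.
Claim 3 — $1,007: deductible already satisfied, so member's share is 25% × $1,007 = $251.75. Cost to member: $251.75. OOP to date $3,992.75.
Claim 4 — $5,459: deductible already satisfied, so member's share is 25% × $5,459 = $1,364.75. That would push OOP to $5,357.50, over the $4,300 cap, so member pays $4,300 − $3,992.75 = $307.25.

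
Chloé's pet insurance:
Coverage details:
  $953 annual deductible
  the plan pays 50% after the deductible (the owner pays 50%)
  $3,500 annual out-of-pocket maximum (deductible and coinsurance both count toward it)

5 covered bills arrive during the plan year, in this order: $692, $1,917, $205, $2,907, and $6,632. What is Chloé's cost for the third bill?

Bill 1, $692: fully absorbed by the deductible. Cost to owner: $692. OOP to date $692.
Bill 2, $1,917: deductible takes $261, $1,656 remains; owner's 50% is $828. Cost to owner: $1,089. OOP to date $1,781.
Bill 3, $205: deductible already satisfied, so owner's share is 50% × $205 = $102.50. Owner pays $102.50; OOP now $1,883.50.

$102.50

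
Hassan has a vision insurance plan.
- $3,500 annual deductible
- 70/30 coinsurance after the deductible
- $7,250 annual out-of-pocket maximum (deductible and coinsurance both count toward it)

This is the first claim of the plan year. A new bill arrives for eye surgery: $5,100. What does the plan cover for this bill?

$1,120

Deductible not yet touched, so the first $3,500 of the bill goes to the deductible.
The remaining $1,600 (= $5,100 − $3,500) moves to coinsurance.
Coinsurance: $1,600 × 30% = $480.
That puts the member's cost at $3,500 + $480 = $3,980 before any cap.
Total out-of-pocket so far would be $0 + $3,980 = $3,980, below the $7,250 cap — no reduction.
The insurer covers the remainder: $5,100 − $3,980 = $1,120.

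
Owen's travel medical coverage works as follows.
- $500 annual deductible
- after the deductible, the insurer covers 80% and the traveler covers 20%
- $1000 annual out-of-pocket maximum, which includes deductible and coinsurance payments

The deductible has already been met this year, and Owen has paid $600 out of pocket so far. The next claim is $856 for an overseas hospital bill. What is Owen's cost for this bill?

With the deductible met, the entire $856 is subject to coinsurance.
20% of $856 = $171.20 falls to the traveler.
Year-to-date out-of-pocket becomes $600 + $171.20 = $771.20, still under the $1000 maximum, so no cap applies.

$171.20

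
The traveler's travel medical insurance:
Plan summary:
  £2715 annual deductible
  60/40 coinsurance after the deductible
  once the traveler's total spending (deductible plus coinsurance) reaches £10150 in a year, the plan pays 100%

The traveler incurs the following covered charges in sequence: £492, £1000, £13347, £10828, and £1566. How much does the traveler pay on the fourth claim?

#1 (£492): all of it applies to the deductible. Traveler pays £492; OOP now £492.
#2 (£1000): entire amount goes to the deductible. Traveler owes £1000 (running OOP £1492).
#3 (£13347): £1223 finishes the deductible; £12124 goes to coinsurance; traveler's 40% is £4849.60. Traveler owes £6072.60 (running OOP £7564.60).
#4 (£10828): deductible already satisfied, so traveler's share is 40% × £10828 = £4331.20. Adding that to £7564.60 gives £11895.80, past the £10150 cap; traveler pays only £10150 − £7564.60 = £2585.40.

£2585.40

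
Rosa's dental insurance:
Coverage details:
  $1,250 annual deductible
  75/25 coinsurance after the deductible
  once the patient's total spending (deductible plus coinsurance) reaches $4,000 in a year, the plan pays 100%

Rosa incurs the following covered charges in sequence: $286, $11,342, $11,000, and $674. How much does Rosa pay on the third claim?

$155.50

Claim 1 — $286: fully absorbed by the deductible. Patient pays $286; OOP now $286.
Claim 2 — $11,342: $964 finishes the deductible; $10,378 goes to coinsurance; coinsurance $10,378 × 25% = $2,594.50. Cost to patient: $3,558.50. OOP to date $3,844.50.
Claim 3 — $11,000: 25% coinsurance on $11,000 = $2,750. OOP would hit $6,594.50 > $4,000, so the cap limits the patient to $4,000 − $3,844.50 = $155.50.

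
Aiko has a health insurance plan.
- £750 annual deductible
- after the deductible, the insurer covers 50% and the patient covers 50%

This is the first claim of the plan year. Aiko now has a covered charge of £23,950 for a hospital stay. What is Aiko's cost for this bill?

£12,350

Nothing has been paid toward the £750 deductible, so the first £750 of this charge is applied there.
That leaves £23,950 − £750 = £23,200 for coinsurance.
Coinsurance: £23,200 × 50% = £11,600.
Patient responsibility: £750 + £11,600 = £12,350.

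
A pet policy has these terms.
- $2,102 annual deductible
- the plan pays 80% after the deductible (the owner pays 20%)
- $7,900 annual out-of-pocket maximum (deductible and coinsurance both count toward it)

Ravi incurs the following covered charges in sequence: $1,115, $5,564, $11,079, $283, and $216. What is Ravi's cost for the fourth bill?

Claim 1 — $1,115: all of it applies to the deductible. Owner pays $1,115; OOP now $1,115.
Claim 2 — $5,564: $987 to deductible, leaving $4,577; coinsurance $4,577 × 20% = $915.40. Owner pays $1,902.40; OOP now $3,017.40.
Claim 3 — $11,079: deductible already satisfied, so owner's share is 20% × $11,079 = $2,215.80. Owner owes $2,215.80 (running OOP $5,233.20).
Claim 4 — $283: deductible already satisfied, so owner's share is 20% × $283 = $56.60. Owner owes $56.60 (running OOP $5,289.80).

$56.60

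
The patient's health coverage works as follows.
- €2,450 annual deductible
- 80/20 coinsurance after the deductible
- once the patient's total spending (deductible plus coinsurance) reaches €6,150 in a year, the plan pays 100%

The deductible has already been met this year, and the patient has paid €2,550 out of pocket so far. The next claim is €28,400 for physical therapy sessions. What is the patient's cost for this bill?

€3,600

With the deductible met, the entire €28,400 is subject to coinsurance.
Coinsurance: €28,400 × 20% = €5,680.
That would bring total out-of-pocket to €8,230, past the €6,150 cap. The patient is capped at €6,150 − €2,550 = €3,600 on this claim.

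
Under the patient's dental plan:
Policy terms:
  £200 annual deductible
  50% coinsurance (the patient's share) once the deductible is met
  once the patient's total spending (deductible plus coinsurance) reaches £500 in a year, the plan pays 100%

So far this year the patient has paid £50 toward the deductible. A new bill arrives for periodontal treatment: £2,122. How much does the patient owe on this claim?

£450

Remaining deductible: £200 − £50 = £150.
After the £150 deductible portion, £2,122 − £150 = £1,972 is subject to coinsurance.
50% of £1,972 = £986 falls to the patient.
Patient responsibility before any cap: £150 + £986 = £1,136.
Year-to-date out-of-pocket would reach £50 + £1,136 = £1,186, above the £500 maximum, so the patient pays only £500 − £50 = £450.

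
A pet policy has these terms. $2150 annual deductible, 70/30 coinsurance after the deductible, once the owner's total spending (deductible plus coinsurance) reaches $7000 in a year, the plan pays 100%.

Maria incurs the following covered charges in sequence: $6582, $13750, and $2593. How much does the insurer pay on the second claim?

$10229.60

Claim 1 ($6582): $2150 to deductible, leaving $4432; coinsurance $4432 × 30% = $1329.60. Owner owes $3479.60 (running OOP $3479.60). Plan pays $6582 − $3479.60 = $3102.40.
Claim 2 ($13750): deductible already satisfied, so owner's share is 30% × $13750 = $4125. Adding that to $3479.60 gives $7604.60, past the $7000 cap; owner pays only $7000 − $3479.60 = $3520.40. Insurer: $13750 − $3520.40 = $10229.60.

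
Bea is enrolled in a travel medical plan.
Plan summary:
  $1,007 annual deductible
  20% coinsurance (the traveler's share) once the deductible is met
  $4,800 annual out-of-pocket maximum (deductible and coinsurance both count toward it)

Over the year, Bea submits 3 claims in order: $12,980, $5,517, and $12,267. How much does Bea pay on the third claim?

Claim 1 — $12,980: $1,007 finishes the deductible; $11,973 goes to coinsurance; 20% of $11,973 = $2,394.60. Cost to traveler: $3,401.60. OOP to date $3,401.60.
Claim 2 — $5,517: deductible met; 20% of $5,517 = $1,103.40. Traveler owes $1,103.40 (running OOP $4,505).
Claim 3 — $12,267: deductible met; 20% of $12,267 = $2,453.40. OOP would hit $6,958.40 > $4,800, so the cap limits the traveler to $4,800 − $4,505 = $295.

$295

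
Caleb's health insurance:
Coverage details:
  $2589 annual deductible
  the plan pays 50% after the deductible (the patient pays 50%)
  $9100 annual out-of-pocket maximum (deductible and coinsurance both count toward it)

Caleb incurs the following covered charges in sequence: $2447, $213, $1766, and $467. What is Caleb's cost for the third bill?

#1 ($2447): all of it applies to the deductible. Cost to patient: $2447. OOP to date $2447.
#2 ($213): $142 finishes the deductible; $71 goes to coinsurance; 50% of $71 = $35.50. Patient owes $177.50 (running OOP $2624.50).
#3 ($1766): 50% coinsurance on $1766 = $883. Patient owes $883 (running OOP $3507.50).

$883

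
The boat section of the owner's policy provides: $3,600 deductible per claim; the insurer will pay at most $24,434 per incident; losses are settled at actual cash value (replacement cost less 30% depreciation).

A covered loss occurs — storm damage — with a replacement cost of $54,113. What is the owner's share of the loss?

$29,679

At 30% depreciation, ACV = $54,113 − $16,233.90 = $37,879.10.
Less the $3,600 deductible: $37,879.10 − $3,600 = $34,279.10.
$34,279.10 exceeds the $24,434 limit, so the insurer pays the limit: $24,434.
Out of pocket: $54,113 − $24,434 = $29,679.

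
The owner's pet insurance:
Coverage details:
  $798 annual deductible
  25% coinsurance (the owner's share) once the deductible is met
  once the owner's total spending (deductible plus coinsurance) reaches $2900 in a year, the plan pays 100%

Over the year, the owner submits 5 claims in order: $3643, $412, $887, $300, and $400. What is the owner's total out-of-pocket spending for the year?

#1 ($3643): $798 finishes the deductible; $2845 goes to coinsurance; owner's 25% is $711.25. Cost to owner: $1509.25. OOP to date $1509.25.
#2 ($412): deductible met; 25% of $412 = $103. Owner owes $103 (running OOP $1612.25).
#3 ($887): deductible met; 25% of $887 = $221.75. Cost to owner: $221.75. OOP to date $1834.
#4 ($300): 25% coinsurance on $300 = $75. Owner owes $75 (running OOP $1909).
#5 ($400): 25% coinsurance on $400 = $100. Owner pays $100; OOP now $2009.
Total paid by the owner: $1509.25 + $103 + $221.75 + $75 + $100 = $2009.

$2009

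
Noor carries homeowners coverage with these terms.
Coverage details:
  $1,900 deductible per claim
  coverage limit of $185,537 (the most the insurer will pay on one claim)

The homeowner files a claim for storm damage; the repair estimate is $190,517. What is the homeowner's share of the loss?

$4,980

Less the $1,900 deductible: $190,517 − $1,900 = $188,617.
Since $188,617 > $185,537, the payout is capped at $185,537.
Homeowner's share is the uncovered remainder: $190,517 − $185,537 = $4,980.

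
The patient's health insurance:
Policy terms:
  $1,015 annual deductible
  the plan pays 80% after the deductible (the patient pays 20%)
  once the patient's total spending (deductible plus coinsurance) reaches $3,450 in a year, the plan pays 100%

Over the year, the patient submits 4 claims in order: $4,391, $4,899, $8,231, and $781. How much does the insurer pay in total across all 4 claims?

$14,852

Claim 1 — $4,391: $1,015 to deductible, leaving $3,376; patient's 20% is $675.20. Patient owes $1,690.20 (running OOP $1,690.20). Insurer: $4,391 − $1,690.20 = $2,700.80.
Claim 2 — $4,899: deductible already satisfied, so patient's share is 20% × $4,899 = $979.80. Patient owes $979.80 (running OOP $2,670). Insurer: $4,899 − $979.80 = $3,919.20.
Claim 3 — $8,231: deductible met; 20% of $8,231 = $1,646.20. OOP would hit $4,316.20 > $3,450, so the cap limits the patient to $3,450 − $2,670 = $780. Plan pays $8,231 − $780 = $7,451.
Claim 4 — $781: deductible met; 20% of $781 = $156.20. That would push OOP to $3,606.20, over the $3,450 cap, so patient pays $3,450 − $3,450 = $0. Insurer: $781 − $0 = $781.
Insurer total: $2,700.80 + $3,919.20 + $7,451 + $781 = $14,852.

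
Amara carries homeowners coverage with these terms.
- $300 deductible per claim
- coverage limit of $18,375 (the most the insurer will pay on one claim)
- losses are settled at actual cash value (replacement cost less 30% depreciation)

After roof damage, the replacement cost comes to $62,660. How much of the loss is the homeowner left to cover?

$44,285

Actual cash value after 30% depreciation: $62,660 × 70% = $43,862.
After the deductible, $43,862 − $300 = $43,562 remains.
The $18,375 per-incident cap binds; insurer pays $18,375.
Out of pocket: $62,660 − $18,375 = $44,285.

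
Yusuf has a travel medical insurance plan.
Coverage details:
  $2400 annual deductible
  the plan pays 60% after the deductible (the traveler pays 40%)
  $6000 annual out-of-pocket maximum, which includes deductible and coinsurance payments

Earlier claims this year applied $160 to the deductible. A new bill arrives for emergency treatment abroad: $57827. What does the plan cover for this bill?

Deductible still to meet: $2400 − $160 = $2240.
After the $2240 deductible portion, $57827 − $2240 = $55587 is subject to coinsurance.
Traveler's 40% share of $55587 is $22234.80.
So the traveler owes $2240 + $22234.80 = $24474.80 before any cap.
That would bring total out-of-pocket to $24634.80, past the $6000 cap. The traveler is capped at $6000 − $160 = $5840 on this claim.
The insurer covers the remainder: $57827 − $5840 = $51987.

$51987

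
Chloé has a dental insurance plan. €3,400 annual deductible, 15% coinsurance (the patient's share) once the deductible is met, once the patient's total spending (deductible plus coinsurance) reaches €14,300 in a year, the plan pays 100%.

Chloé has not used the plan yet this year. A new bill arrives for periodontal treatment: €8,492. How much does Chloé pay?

€4,163.80

The full €3,400 deductible is still open; €3,400 of this bill applies to it.
After the €3,400 deductible portion, €8,492 − €3,400 = €5,092 is subject to coinsurance.
Patient's 15% share of €5,092 is €763.80.
So the patient owes €3,400 + €763.80 = €4,163.80 before any cap.
Year-to-date out-of-pocket becomes €0 + €4,163.80 = €4,163.80, still under the €14,300 maximum, so no cap applies.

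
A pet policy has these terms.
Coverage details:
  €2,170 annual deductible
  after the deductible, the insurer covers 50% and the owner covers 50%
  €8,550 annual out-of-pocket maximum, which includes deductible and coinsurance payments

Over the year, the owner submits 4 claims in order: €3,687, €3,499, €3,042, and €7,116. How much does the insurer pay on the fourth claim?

Bill 1, €3,687: €2,170 finishes the deductible; €1,517 goes to coinsurance; coinsurance €1,517 × 50% = €758.50. Cost to owner: €2,928.50. OOP to date €2,928.50. Plan pays €3,687 − €2,928.50 = €758.50.
Bill 2, €3,499: deductible met; 50% of €3,499 = €1,749.50. Cost to owner: €1,749.50. OOP to date €4,678. Plan pays €3,499 − €1,749.50 = €1,749.50.
Bill 3, €3,042: deductible met; 50% of €3,042 = €1,521. Owner owes €1,521 (running OOP €6,199). Insurer: €3,042 − €1,521 = €1,521.
Bill 4, €7,116: 50% coinsurance on €7,116 = €3,558. OOP would hit €9,757 > €8,550, so the cap limits the owner to €8,550 − €6,199 = €2,351. Plan pays €7,116 − €2,351 = €4,765.

€4,765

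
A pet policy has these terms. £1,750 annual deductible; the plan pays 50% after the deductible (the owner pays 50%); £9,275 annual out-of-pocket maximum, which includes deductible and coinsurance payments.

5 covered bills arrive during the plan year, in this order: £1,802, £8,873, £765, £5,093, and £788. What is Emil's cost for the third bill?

£382.50

#1 (£1,802): deductible takes £1,750, £52 remains; 50% of £52 = £26. Owner pays £1,776; OOP now £1,776.
#2 (£8,873): deductible already satisfied, so owner's share is 50% × £8,873 = £4,436.50. Owner owes £4,436.50 (running OOP £6,212.50).
#3 (£765): deductible already satisfied, so owner's share is 50% × £765 = £382.50. Owner pays £382.50; OOP now £6,595.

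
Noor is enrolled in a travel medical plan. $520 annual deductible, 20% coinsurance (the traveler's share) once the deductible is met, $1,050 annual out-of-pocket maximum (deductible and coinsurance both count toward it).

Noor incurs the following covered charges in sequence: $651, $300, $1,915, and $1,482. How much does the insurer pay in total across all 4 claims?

Bill 1, $651: $520 to deductible, leaving $131; traveler's 20% is $26.20. Traveler pays $546.20; OOP now $546.20. Insurer: $651 − $546.20 = $104.80.
Bill 2, $300: 20% coinsurance on $300 = $60. Traveler owes $60 (running OOP $606.20). Plan pays $300 − $60 = $240.
Bill 3, $1,915: deductible met; 20% of $1,915 = $383. Traveler owes $383 (running OOP $989.20). Insurer: $1,915 − $383 = $1,532.
Bill 4, $1,482: deductible already satisfied, so traveler's share is 20% × $1,482 = $296.40. That would push OOP to $1,285.60, over the $1,050 cap, so traveler pays $1,050 − $989.20 = $60.80. Insurer: $1,482 − $60.80 = $1,421.20.
Insurer total = bills − traveler's total = $4,348 − $1,050 = $3,298.

$3,298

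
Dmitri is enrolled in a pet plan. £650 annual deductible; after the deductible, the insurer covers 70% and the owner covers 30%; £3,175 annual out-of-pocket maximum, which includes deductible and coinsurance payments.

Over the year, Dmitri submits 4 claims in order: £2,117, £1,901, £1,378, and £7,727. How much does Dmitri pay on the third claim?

£413.40

Claim 1 — £2,117: £650 finishes the deductible; £1,467 goes to coinsurance; 30% of £1,467 = £440.10. Owner owes £1,090.10 (running OOP £1,090.10).
Claim 2 — £1,901: deductible met; 30% of £1,901 = £570.30. Owner pays £570.30; OOP now £1,660.40.
Claim 3 — £1,378: deductible already satisfied, so owner's share is 30% × £1,378 = £413.40. Owner pays £413.40; OOP now £2,073.80.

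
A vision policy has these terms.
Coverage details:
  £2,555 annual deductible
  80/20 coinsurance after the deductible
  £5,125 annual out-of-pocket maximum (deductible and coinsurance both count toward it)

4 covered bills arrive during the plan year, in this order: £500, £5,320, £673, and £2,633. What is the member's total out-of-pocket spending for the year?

Claim 1 — £500: all of it applies to the deductible. Member owes £500 (running OOP £500).
Claim 2 — £5,320: £2,055 to deductible, leaving £3,265; coinsurance £3,265 × 20% = £653. Member pays £2,708; OOP now £3,208.
Claim 3 — £673: 20% coinsurance on £673 = £134.60. Member owes £134.60 (running OOP £3,342.60).
Claim 4 — £2,633: deductible met; 20% of £2,633 = £526.60. Cost to member: £526.60. OOP to date £3,869.20.
Total paid by the member: £500 + £2,708 + £134.60 + £526.60 = £3,869.20.

£3,869.20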